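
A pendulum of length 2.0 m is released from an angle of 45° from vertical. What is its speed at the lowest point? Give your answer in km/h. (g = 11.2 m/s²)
h = L(1 − cosθ) = 2.0(1 − cos45°) = 0.585786 m
v = √(2gh) = √(2·11.2·0.585786) = 3.62238 m/s = 13.04 km/h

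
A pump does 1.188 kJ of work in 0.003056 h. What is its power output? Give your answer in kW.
Convert to SI: W = 1188.0 J, t = 11.0016 s
P = W/t = 1188.0/11.0016 = 107.984 W = 0.108 kW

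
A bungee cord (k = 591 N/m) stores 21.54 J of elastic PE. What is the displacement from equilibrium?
x = √(2·PE/k) = √(2·21.54/591) = 0.27 m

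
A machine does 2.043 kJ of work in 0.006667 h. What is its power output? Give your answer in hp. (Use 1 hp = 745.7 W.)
Convert to SI: W = 2043.0 J, t = 24.0012 s
P = W/t = 2043.0/24.0012 = 85.1207 W = 0.1141 hp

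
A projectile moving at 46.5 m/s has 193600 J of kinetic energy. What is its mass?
m = 2·KE/v² = 2·193600/(46.5)² = 179.1 kg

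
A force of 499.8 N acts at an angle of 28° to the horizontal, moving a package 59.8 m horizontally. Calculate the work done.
W = F·d·cosθ = (499.8)(59.8)cos(28°) = 26390 J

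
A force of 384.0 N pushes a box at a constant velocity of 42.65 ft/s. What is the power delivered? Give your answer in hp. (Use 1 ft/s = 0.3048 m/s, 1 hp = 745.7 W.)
Convert to SI: F = 384.0 N, v = 12.9997 m/s
P = Fv = (384.0)(12.9997) = 4991.89 W = 6.694 hp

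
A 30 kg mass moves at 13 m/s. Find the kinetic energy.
KE = ½mv² = ½(30)(13)² = 2535.0 J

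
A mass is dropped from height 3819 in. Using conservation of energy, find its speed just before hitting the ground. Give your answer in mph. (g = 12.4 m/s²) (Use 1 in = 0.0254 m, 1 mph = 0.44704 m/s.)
Convert to SI: h = 97.0026 m
mgh = ½mv² ⇒ v = √(2gh) = √(2·12.4·97.0026) = 49.0476 m/s = 109.7 mph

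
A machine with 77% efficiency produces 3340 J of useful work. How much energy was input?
W_in = W_out/η = 3340/0.77 = 4338 J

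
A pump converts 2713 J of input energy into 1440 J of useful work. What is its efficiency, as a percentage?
η = W_out/W_in = 1440/2713 = 53.08%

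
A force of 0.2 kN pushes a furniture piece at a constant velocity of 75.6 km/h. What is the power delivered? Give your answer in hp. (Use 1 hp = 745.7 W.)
Convert to SI: F = 200.0 N, v = 21.0 m/s
P = Fv = (200.0)(21.0) = 4200.0 W = 5.632 hp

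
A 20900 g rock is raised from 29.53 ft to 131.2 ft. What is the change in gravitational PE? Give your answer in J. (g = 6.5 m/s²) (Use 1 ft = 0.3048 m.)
Convert to SI: m = 20.9 kg, Δh = 30.989 m
ΔPE = mgΔh = (20.9)(6.5)(30.989) = 4210 J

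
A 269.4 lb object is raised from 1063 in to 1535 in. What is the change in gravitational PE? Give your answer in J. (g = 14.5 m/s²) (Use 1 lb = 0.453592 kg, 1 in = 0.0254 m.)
Convert to SI: m = 122.198 kg, Δh = 11.9888 m
ΔPE = mgΔh = (122.198)(14.5)(11.9888) = 21240 J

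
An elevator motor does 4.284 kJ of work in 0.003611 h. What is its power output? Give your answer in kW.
Convert to SI: W = 4284.0 J, t = 12.9996 s
P = W/t = 4284.0/12.9996 = 329.549 W = 0.3295 kW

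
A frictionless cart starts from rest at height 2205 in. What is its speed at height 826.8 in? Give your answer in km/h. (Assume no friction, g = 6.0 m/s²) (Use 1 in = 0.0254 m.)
Convert to SI: h₁−h₂ = 35.0063 m
mgh₁ = mgh₂ + ½mv² ⇒ v = √(2g(h₁−h₂)) = √(2·6.0·35.0063) = 20.4957 m/s = 73.78 km/h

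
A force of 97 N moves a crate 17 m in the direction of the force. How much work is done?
W = F·d = (97)(17) = 1649 J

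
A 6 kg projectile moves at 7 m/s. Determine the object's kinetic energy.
KE = ½mv² = ½(6)(7)² = 147.0 J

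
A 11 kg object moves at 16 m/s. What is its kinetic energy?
KE = ½mv² = ½(11)(16)² = 1408.0 J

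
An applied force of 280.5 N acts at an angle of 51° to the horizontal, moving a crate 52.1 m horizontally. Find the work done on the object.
W = F·d·cosθ = (280.5)(52.1)cos(51°) = 9197 J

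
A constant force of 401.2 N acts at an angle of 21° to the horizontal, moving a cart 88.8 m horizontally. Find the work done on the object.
W = F·d·cosθ = (401.2)(88.8)cos(21°) = 33260 J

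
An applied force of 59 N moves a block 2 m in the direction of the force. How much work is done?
W = F·d = (59)(2) = 118.0 J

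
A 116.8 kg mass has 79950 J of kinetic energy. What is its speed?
v = √(2·KE/m) = √(2·79950/116.8) = 37.0 m/s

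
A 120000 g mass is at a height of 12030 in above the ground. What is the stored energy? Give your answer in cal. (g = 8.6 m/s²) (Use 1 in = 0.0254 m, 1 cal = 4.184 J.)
Convert to SI: m = 120.0 kg, h = 305.562 m
PE = mgh = (120.0)(8.6)(305.562) = 315340 J = 75370 cal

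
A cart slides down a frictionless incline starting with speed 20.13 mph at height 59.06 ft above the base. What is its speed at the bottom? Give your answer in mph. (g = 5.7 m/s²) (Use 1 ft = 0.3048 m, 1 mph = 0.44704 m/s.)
Convert to SI: v₀ = 8.99892 m/s, h = 18.0015 m
½mv₀² + mgh = ½mv² ⇒ v = √(v₀² + 2gh) = √(8.99892² + 2·5.7·18.0015) = 16.9174 m/s = 37.84 mph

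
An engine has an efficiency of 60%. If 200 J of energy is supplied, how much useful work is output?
W_out = η·W_in = 0.6·200 = 120.0 J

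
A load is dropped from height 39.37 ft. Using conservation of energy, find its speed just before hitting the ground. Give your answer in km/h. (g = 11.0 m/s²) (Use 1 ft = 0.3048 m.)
Convert to SI: h = 12.0 m
mgh = ½mv² ⇒ v = √(2gh) = √(2·11.0·12.0) = 16.2481 m/s = 58.49 km/h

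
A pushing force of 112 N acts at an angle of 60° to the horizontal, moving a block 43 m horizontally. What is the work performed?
W = F·d·cosθ = (112)(43)cos(60°) = 2408 J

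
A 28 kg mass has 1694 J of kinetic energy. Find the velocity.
v = √(2·KE/m) = √(2·1694/28) = 11.0 m/s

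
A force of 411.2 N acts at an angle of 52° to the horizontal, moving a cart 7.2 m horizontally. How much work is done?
W = F·d·cosθ = (411.2)(7.2)cos(52°) = 1823 J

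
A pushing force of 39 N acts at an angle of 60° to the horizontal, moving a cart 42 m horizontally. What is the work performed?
W = F·d·cosθ = (39)(42)cos(60°) = 819.0 J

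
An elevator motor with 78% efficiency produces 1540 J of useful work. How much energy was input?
W_in = W_out/η = 1540/0.78 = 1974 J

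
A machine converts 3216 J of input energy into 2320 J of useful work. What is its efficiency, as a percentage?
η = W_out/W_in = 2320/3216 = 72.14%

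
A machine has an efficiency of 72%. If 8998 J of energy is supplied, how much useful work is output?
W_out = η·W_in = 0.72·8998 = 6478.56 J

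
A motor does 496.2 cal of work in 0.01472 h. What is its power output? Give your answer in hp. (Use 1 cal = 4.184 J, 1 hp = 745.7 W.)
Convert to SI: W = 2076.1 J, t = 52.992 s
P = W/t = 2076.1/52.992 = 39.1776 W = 0.05254 hp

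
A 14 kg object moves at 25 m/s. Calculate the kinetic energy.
KE = ½mv² = ½(14)(25)² = 4375.0 J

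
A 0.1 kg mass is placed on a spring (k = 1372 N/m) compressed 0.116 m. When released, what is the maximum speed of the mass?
½kx² = ½mv² ⇒ v = x√(k/m) = (0.116)√(1372/0.1) = 13.59 m/s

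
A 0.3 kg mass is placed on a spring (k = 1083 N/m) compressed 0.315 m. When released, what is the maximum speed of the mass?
½kx² = ½mv² ⇒ v = x√(k/m) = (0.315)√(1083/0.3) = 18.93 m/s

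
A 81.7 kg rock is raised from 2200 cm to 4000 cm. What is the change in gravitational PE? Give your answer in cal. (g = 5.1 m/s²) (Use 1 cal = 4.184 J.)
Convert to SI: m = 81.7 kg, Δh = 18.0 m
ΔPE = mgΔh = (81.7)(5.1)(18.0) = 7500.06 J = 1793 cal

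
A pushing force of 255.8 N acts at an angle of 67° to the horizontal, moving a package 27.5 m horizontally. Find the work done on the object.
W = F·d·cosθ = (255.8)(27.5)cos(67°) = 2749 J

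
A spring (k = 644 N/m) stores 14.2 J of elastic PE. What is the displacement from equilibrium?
x = √(2·PE/k) = √(2·14.2/644) = 0.21 m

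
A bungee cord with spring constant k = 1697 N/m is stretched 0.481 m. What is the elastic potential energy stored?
PE = ½kx² = ½(1697)(0.481)² = 196.3 J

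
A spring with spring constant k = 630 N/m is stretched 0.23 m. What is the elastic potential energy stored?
PE = ½kx² = ½(630)(0.23)² = 16.66 J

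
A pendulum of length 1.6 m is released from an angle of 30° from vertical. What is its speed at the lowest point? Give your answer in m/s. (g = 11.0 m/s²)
h = L(1 − cosθ) = 1.6(1 − cos30°) = 0.214359 m
v = √(2gh) = √(2·11.0·0.214359) = 2.172 m/s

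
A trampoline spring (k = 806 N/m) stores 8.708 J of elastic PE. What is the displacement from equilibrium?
x = √(2·PE/k) = √(2·8.708/806) = 0.147 m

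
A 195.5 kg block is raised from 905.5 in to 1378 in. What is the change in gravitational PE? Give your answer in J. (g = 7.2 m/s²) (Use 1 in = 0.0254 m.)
Convert to SI: m = 195.5 kg, Δh = 12.0015 m
ΔPE = mgΔh = (195.5)(7.2)(12.0015) = 16890 J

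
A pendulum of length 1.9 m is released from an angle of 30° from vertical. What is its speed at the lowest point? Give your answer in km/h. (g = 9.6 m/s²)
h = L(1 − cosθ) = 1.9(1 − cos30°) = 0.254552 m
v = √(2gh) = √(2·9.6·0.254552) = 2.21074 m/s = 7.959 km/h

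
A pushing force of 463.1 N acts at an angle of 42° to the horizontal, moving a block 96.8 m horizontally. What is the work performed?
W = F·d·cosθ = (463.1)(96.8)cos(42°) = 33310 J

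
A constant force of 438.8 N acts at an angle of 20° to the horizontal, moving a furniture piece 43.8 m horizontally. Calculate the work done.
W = F·d·cosθ = (438.8)(43.8)cos(20°) = 18060 J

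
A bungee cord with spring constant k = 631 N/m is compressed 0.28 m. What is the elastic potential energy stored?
PE = ½kx² = ½(631)(0.28)² = 24.74 J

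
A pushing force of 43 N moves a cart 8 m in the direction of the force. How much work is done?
W = F·d = (43)(8) = 344.0 J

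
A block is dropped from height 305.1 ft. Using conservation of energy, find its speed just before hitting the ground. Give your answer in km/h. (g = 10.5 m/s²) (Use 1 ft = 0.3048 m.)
Convert to SI: h = 92.9945 m
mgh = ½mv² ⇒ v = √(2gh) = √(2·10.5·92.9945) = 44.1914 m/s = 159.1 km/h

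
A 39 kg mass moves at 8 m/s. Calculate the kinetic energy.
KE = ½mv² = ½(39)(8)² = 1248.0 J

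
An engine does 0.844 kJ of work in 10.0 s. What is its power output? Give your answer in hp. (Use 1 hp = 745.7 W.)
Convert to SI: W = 844.0 J, t = 10.0 s
P = W/t = 844.0/10.0 = 84.4 W = 0.1132 hp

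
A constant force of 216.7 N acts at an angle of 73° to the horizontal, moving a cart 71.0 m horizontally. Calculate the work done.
W = F·d·cosθ = (216.7)(71.0)cos(73°) = 4498 J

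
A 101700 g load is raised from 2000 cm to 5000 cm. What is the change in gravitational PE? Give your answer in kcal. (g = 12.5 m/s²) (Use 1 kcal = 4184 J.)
Convert to SI: m = 101.7 kg, Δh = 30.0 m
ΔPE = mgΔh = (101.7)(12.5)(30.0) = 38137.5 J = 9.115 kcal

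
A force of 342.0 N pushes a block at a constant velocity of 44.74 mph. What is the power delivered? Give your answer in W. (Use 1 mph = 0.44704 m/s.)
Convert to SI: F = 342.0 N, v = 20.0006 m/s
P = Fv = (342.0)(20.0006) = 6840 W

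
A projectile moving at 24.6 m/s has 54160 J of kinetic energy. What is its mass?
m = 2·KE/v² = 2·54160/(24.6)² = 179.0 kg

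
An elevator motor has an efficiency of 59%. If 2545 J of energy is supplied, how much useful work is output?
W_out = η·W_in = 0.59·2545 = 1501.55 J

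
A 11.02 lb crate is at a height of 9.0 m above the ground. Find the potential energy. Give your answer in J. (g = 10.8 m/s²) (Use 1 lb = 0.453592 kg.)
Convert to SI: m = 4.99858 kg, h = 9.0 m
PE = mgh = (4.99858)(10.8)(9.0) = 485.9 J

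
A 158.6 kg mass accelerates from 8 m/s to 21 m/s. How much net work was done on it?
W = ΔKE = ½m(v₂² − v₁²) = ½(158.6)(21² − 8²) = 29896.1 J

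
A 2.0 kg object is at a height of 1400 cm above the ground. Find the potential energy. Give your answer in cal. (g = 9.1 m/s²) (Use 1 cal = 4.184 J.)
Convert to SI: m = 2.0 kg, h = 14.0 m
PE = mgh = (2.0)(9.1)(14.0) = 254.8 J = 60.9 cal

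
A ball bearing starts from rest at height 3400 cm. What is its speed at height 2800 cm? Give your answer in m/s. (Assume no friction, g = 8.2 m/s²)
Convert to SI: h₁−h₂ = 6.0 m
mgh₁ = mgh₂ + ½mv² ⇒ v = √(2g(h₁−h₂)) = √(2·8.2·6.0) = 9.92 m/s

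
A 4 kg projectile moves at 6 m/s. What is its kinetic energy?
KE = ½mv² = ½(4)(6)² = 72.0 J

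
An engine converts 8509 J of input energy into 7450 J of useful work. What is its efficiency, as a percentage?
η = W_out/W_in = 7450/8509 = 87.55%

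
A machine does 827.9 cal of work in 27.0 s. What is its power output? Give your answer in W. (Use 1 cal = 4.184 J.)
Convert to SI: W = 3463.93 J, t = 27.0 s
P = W/t = 3463.93/27.0 = 128.3 W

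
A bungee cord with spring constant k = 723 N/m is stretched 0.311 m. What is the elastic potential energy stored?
PE = ½kx² = ½(723)(0.311)² = 34.96 J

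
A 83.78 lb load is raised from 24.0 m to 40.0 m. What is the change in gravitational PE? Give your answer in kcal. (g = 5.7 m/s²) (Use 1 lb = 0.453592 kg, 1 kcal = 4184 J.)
Convert to SI: m = 38.0019 kg, Δh = 16.0 m
ΔPE = mgΔh = (38.0019)(5.7)(16.0) = 3465.78 J = 0.8283 kcal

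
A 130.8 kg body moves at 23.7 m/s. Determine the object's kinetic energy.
KE = ½mv² = ½(130.8)(23.7)² = 36730 J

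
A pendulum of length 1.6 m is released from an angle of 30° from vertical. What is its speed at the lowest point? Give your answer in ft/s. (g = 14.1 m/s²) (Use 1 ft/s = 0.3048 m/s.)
h = L(1 − cosθ) = 1.6(1 − cos30°) = 0.214359 m
v = √(2gh) = √(2·14.1·0.214359) = 2.45864 m/s = 8.066 ft/s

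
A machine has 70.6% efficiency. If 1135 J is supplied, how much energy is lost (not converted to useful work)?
W_lost = W_in(1 − η) = 1135·(1 − 0.706) = 333.7 J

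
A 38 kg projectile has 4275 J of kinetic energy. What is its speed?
v = √(2·KE/m) = √(2·4275/38) = 15.0 m/s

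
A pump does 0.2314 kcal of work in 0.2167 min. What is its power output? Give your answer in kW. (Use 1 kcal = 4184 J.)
Convert to SI: W = 968.178 J, t = 13.002 s
P = W/t = 968.178/13.002 = 74.4637 W = 0.07446 kW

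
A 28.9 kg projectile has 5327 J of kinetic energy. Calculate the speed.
v = √(2·KE/m) = √(2·5327/28.9) = 19.2 m/s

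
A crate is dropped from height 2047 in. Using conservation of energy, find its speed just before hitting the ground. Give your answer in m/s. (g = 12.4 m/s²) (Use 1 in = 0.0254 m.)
Convert to SI: h = 51.9938 m
mgh = ½mv² ⇒ v = √(2gh) = √(2·12.4·51.9938) = 35.91 m/s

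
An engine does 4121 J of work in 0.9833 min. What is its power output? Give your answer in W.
Convert to SI: W = 4121.0 J, t = 58.998 s
P = W/t = 4121.0/58.998 = 69.85 W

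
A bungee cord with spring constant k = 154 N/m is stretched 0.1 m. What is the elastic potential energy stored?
PE = ½kx² = ½(154)(0.1)² = 0.77 J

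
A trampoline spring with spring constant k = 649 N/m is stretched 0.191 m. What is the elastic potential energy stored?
PE = ½kx² = ½(649)(0.191)² = 11.84 J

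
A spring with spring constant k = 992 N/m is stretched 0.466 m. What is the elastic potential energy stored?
PE = ½kx² = ½(992)(0.466)² = 107.7 J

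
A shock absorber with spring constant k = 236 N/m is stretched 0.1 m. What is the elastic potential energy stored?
PE = ½kx² = ½(236)(0.1)² = 1.18 J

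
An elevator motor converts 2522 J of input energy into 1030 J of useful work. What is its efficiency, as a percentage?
η = W_out/W_in = 1030/2522 = 40.84%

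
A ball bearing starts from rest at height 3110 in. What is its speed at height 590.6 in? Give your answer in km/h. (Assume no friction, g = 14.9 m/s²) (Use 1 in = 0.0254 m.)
Convert to SI: h₁−h₂ = 63.9928 m
mgh₁ = mgh₂ + ½mv² ⇒ v = √(2g(h₁−h₂)) = √(2·14.9·63.9928) = 43.669 m/s = 157.2 km/h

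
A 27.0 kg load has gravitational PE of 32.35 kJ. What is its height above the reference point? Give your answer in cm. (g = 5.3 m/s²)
Convert to SI: m = 27.0 kg, PE = 32350.0 J
h = PE/(mg) = 32350.0/(27.0·5.3) = 226.066 m = 22610 cm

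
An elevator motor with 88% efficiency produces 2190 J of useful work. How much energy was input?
W_in = W_out/η = 2190/0.88 = 2489 J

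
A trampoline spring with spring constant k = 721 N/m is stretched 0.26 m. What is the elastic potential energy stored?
PE = ½kx² = ½(721)(0.26)² = 24.37 J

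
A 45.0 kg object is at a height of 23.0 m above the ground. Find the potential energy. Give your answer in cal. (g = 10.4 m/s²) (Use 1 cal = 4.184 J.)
PE = mgh = (45.0)(10.4)(23.0) = 10764.0 J = 2573 cal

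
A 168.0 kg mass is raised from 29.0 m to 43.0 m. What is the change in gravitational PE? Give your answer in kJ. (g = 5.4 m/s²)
ΔPE = mgΔh = (168.0)(5.4)(14.0) = 12700.8 J = 12.7 kJ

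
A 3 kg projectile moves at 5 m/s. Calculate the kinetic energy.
KE = ½mv² = ½(3)(5)² = 37.5 J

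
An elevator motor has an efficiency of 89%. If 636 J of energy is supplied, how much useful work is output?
W_out = η·W_in = 0.89·636 = 566.04 J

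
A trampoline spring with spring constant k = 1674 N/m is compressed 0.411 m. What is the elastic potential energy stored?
PE = ½kx² = ½(1674)(0.411)² = 141.4 J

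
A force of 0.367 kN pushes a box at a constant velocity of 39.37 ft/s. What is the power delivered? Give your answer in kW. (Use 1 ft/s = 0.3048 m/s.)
Convert to SI: F = 367.0 N, v = 12.0 m/s
P = Fv = (367.0)(12.0) = 4403.99 W = 4.404 kW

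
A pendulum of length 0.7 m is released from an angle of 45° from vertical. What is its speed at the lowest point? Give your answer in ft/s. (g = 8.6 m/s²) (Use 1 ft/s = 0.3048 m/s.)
h = L(1 − cosθ) = 0.7(1 − cos45°) = 0.205025 m
v = √(2gh) = √(2·8.6·0.205025) = 1.87788 m/s = 6.161 ft/s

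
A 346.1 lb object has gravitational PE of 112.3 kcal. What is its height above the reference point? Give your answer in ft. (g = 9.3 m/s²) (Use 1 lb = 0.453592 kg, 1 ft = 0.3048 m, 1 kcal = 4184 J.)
Convert to SI: m = 156.988 kg, PE = 469863 J
h = PE/(mg) = 469863/(156.988·9.3) = 321.826 m = 1056 ft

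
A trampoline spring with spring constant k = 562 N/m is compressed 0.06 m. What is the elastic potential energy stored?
PE = ½kx² = ½(562)(0.06)² = 1.012 J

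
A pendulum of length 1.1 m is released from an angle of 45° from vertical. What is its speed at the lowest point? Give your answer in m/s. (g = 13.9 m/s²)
h = L(1 − cosθ) = 1.1(1 − cos45°) = 0.322183 m
v = √(2gh) = √(2·13.9·0.322183) = 2.993 m/s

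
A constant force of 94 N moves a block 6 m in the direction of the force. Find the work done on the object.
W = F·d = (94)(6) = 564.0 J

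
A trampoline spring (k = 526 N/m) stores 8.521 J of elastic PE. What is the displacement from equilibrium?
x = √(2·PE/k) = √(2·8.521/526) = 0.18 m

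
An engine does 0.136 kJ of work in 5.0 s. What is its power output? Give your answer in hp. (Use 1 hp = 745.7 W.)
Convert to SI: W = 136.0 J, t = 5.0 s
P = W/t = 136.0/5.0 = 27.2 W = 0.03648 hp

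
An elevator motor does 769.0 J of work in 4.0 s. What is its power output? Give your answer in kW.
P = W/t = 769.0/4.0 = 192.25 W = 0.1923 kW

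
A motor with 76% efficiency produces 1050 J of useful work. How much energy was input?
W_in = W_out/η = 1050/0.76 = 1382 J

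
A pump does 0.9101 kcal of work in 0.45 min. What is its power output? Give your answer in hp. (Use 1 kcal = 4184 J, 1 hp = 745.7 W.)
Convert to SI: W = 3807.86 J, t = 27.0 s
P = W/t = 3807.86/27.0 = 141.032 W = 0.1891 hp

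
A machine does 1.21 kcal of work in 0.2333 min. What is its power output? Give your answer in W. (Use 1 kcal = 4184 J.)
Convert to SI: W = 5062.64 J, t = 13.998 s
P = W/t = 5062.64/13.998 = 361.7 W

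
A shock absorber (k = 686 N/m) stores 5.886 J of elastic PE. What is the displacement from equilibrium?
x = √(2·PE/k) = √(2·5.886/686) = 0.131 m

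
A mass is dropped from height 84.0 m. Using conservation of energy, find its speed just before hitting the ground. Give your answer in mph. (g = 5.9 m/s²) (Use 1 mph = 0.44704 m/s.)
mgh = ½mv² ⇒ v = √(2gh) = √(2·5.9·84.0) = 31.4833 m/s = 70.43 mph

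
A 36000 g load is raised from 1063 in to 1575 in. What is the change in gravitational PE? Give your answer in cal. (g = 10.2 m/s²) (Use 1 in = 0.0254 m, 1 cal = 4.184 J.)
Convert to SI: m = 36.0 kg, Δh = 13.0048 m
ΔPE = mgΔh = (36.0)(10.2)(13.0048) = 4775.36 J = 1141 cal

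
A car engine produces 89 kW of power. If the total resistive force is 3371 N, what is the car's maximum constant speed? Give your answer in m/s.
P = Fv ⇒ v = P/F = 89000 W/3371.0 N = 26.4 m/s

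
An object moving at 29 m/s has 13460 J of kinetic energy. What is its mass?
m = 2·KE/v² = 2·13460/(29)² = 32.01 kg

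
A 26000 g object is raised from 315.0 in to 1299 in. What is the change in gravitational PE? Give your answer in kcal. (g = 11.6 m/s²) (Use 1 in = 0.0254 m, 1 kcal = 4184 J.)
Convert to SI: m = 26.0 kg, Δh = 24.9936 m
ΔPE = mgΔh = (26.0)(11.6)(24.9936) = 7538.07 J = 1.802 kcal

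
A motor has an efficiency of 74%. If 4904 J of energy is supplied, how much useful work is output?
W_out = η·W_in = 0.74·4904 = 3628.96 J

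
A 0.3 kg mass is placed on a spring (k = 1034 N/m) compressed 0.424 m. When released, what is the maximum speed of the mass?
½kx² = ½mv² ⇒ v = x√(k/m) = (0.424)√(1034/0.3) = 24.89 m/s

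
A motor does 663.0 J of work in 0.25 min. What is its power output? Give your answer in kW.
Convert to SI: W = 663.0 J, t = 15.0 s
P = W/t = 663.0/15.0 = 44.2 W = 0.0442 kW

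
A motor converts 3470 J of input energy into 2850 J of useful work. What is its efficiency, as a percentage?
η = W_out/W_in = 2850/3470 = 82.13%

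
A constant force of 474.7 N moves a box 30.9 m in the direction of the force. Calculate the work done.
W = F·d = (474.7)(30.9) = 14670 J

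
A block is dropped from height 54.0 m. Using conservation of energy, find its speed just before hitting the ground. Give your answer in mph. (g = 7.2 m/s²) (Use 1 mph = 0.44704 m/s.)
mgh = ½mv² ⇒ v = √(2gh) = √(2·7.2·54.0) = 27.8855 m/s = 62.38 mph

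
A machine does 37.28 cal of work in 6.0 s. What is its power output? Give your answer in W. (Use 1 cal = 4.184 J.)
Convert to SI: W = 155.98 J, t = 6.0 s
P = W/t = 155.98/6.0 = 26.0 W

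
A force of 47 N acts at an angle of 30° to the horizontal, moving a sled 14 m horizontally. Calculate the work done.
W = F·d·cosθ = (47)(14)cos(30°) = 569.8 J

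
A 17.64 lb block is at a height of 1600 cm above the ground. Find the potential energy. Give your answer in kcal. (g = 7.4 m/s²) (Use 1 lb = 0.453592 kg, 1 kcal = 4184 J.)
Convert to SI: m = 8.00136 kg, h = 16.0 m
PE = mgh = (8.00136)(7.4)(16.0) = 947.361 J = 0.2264 kcal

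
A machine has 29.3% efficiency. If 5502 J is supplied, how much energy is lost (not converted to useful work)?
W_lost = W_in(1 − η) = 5502·(1 − 0.293) = 3890 J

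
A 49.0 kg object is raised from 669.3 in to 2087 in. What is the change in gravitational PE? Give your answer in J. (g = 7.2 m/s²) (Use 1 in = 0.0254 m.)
Convert to SI: m = 49.0 kg, Δh = 36.0096 m
ΔPE = mgΔh = (49.0)(7.2)(36.0096) = 12700 J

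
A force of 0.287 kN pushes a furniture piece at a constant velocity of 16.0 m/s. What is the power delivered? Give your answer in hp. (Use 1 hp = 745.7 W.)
Convert to SI: F = 287.0 N, v = 16.0 m/s
P = Fv = (287.0)(16.0) = 4592.0 W = 6.158 hp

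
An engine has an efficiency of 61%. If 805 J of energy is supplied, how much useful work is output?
W_out = η·W_in = 0.61·805 = 491.05 J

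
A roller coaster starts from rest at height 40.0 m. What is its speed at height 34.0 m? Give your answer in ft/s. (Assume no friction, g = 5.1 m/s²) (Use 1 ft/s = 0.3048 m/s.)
mgh₁ = mgh₂ + ½mv² ⇒ v = √(2g(h₁−h₂)) = √(2·5.1·6.0) = 7.82304 m/s = 25.67 ft/s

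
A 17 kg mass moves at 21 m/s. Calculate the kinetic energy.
KE = ½mv² = ½(17)(21)² = 3748.5 J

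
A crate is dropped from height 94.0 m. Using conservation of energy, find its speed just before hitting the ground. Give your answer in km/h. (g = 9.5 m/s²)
mgh = ½mv² ⇒ v = √(2gh) = √(2·9.5·94.0) = 42.2611 m/s = 152.1 km/h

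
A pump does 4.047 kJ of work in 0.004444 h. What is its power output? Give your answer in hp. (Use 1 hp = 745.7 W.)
Convert to SI: W = 4047.0 J, t = 15.9984 s
P = W/t = 4047.0/15.9984 = 252.963 W = 0.3392 hp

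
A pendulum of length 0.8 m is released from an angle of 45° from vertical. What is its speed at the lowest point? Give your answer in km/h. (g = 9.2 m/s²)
h = L(1 − cosθ) = 0.8(1 − cos45°) = 0.234315 m
v = √(2gh) = √(2·9.2·0.234315) = 2.07639 m/s = 7.475 km/h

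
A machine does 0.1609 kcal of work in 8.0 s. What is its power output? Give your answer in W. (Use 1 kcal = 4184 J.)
Convert to SI: W = 673.206 J, t = 8.0 s
P = W/t = 673.206/8.0 = 84.15 W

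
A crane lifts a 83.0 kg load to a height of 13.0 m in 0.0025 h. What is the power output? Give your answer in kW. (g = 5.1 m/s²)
Convert to SI: m = 83.0 kg, h = 13.0 m, t = 9.0 s
P = mgh/t = (83.0)(5.1)(13.0)/9.0 = 611.433 W = 0.6114 kW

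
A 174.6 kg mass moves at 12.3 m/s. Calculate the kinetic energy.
KE = ½mv² = ½(174.6)(12.3)² = 13210 J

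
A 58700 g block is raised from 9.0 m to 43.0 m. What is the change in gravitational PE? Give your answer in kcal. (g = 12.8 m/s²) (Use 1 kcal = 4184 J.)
Convert to SI: m = 58.7 kg, Δh = 34.0 m
ΔPE = mgΔh = (58.7)(12.8)(34.0) = 25546.2 J = 6.106 kcal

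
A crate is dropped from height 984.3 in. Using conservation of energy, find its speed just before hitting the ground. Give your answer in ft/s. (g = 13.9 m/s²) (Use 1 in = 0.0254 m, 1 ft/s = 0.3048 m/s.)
Convert to SI: h = 25.0012 m
mgh = ½mv² ⇒ v = √(2gh) = √(2·13.9·25.0012) = 26.3635 m/s = 86.49 ft/s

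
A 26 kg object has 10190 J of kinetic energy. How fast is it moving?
v = √(2·KE/m) = √(2·10190/26) = 28.0 m/s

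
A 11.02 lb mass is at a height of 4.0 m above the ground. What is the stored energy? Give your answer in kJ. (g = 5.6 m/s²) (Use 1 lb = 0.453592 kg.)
Convert to SI: m = 4.99858 kg, h = 4.0 m
PE = mgh = (4.99858)(5.6)(4.0) = 111.968 J = 0.112 kJ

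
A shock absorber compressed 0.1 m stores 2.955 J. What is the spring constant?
k = 2·PE/x² = 2·2.955/(0.1)² = 591.0 N/m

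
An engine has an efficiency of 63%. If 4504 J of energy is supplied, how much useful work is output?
W_out = η·W_in = 0.63·4504 = 2837.52 J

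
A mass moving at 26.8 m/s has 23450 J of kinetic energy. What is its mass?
m = 2·KE/v² = 2·23450/(26.8)² = 65.3 kg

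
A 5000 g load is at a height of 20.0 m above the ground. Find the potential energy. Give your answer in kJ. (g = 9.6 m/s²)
Convert to SI: m = 5.0 kg, h = 20.0 m
PE = mgh = (5.0)(9.6)(20.0) = 960.0 J = 0.96 kJ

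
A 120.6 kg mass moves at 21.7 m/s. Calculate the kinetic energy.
KE = ½mv² = ½(120.6)(21.7)² = 28390 J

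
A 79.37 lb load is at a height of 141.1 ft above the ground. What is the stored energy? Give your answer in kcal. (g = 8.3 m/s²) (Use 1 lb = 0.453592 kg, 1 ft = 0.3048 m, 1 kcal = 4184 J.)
Convert to SI: m = 36.0016 kg, h = 43.0073 m
PE = mgh = (36.0016)(8.3)(43.0073) = 12851.1 J = 3.071 kcal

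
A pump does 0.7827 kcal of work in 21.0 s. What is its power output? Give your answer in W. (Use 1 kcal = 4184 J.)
Convert to SI: W = 3274.82 J, t = 21.0 s
P = W/t = 3274.82/21.0 = 155.9 W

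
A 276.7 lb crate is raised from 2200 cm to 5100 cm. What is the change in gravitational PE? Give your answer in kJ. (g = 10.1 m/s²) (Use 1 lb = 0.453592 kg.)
Convert to SI: m = 125.509 kg, Δh = 29.0 m
ΔPE = mgΔh = (125.509)(10.1)(29.0) = 36761.6 J = 36.76 kJ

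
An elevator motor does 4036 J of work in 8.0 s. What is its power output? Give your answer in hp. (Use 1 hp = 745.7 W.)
P = W/t = 4036.0/8.0 = 504.5 W = 0.6765 hp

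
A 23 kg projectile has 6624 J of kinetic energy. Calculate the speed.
v = √(2·KE/m) = √(2·6624/23) = 24.0 m/s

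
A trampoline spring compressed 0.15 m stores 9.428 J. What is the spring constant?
k = 2·PE/x² = 2·9.428/(0.15)² = 838.0 N/m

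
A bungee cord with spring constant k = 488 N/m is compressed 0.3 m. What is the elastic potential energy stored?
PE = ½kx² = ½(488)(0.3)² = 21.96 J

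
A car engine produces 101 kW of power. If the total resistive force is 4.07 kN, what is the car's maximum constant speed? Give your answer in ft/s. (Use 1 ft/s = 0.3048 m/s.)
Convert to SI: F = 4070.0 N
P = Fv ⇒ v = P/F = 101000 W/4070.0 N = 24.8157 m/s = 81.42 ft/s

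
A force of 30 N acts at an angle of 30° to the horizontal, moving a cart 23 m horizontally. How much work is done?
W = F·d·cosθ = (30)(23)cos(30°) = 597.6 J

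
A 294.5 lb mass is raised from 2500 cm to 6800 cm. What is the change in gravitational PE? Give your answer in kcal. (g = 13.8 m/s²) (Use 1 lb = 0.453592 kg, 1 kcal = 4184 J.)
Convert to SI: m = 133.583 kg, Δh = 43.0 m
ΔPE = mgΔh = (133.583)(13.8)(43.0) = 79268.1 J = 18.95 kcal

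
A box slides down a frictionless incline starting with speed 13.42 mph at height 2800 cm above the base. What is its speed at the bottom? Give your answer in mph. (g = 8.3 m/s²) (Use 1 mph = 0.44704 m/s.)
Convert to SI: v₀ = 5.99928 m/s, h = 28.0 m
½mv₀² + mgh = ½mv² ⇒ v = √(v₀² + 2gh) = √(5.99928² + 2·8.3·28.0) = 22.3784 m/s = 50.06 mph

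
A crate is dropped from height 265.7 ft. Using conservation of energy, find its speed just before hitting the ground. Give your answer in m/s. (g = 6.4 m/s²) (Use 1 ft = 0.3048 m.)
Convert to SI: h = 80.9854 m
mgh = ½mv² ⇒ v = √(2gh) = √(2·6.4·80.9854) = 32.2 m/s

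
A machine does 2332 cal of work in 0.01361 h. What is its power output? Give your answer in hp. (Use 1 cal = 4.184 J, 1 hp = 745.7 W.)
Convert to SI: W = 9757.09 J, t = 48.996 s
P = W/t = 9757.09/48.996 = 199.141 W = 0.2671 hp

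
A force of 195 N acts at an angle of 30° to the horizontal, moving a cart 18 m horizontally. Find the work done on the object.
W = F·d·cosθ = (195)(18)cos(30°) = 3040 J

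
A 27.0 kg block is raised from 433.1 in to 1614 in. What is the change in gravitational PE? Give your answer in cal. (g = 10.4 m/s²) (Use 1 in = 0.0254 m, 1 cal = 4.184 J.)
Convert to SI: m = 27.0 kg, Δh = 29.9949 m
ΔPE = mgΔh = (27.0)(10.4)(29.9949) = 8422.56 J = 2013 cal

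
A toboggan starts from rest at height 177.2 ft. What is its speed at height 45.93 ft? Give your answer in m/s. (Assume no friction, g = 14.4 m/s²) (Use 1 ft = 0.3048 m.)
Convert to SI: h₁−h₂ = 40.0111 m
mgh₁ = mgh₂ + ½mv² ⇒ v = √(2g(h₁−h₂)) = √(2·14.4·40.0111) = 33.95 m/s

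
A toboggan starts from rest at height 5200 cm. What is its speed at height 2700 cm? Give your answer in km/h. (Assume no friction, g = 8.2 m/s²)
Convert to SI: h₁−h₂ = 25.0 m
mgh₁ = mgh₂ + ½mv² ⇒ v = √(2g(h₁−h₂)) = √(2·8.2·25.0) = 20.2485 m/s = 72.89 km/h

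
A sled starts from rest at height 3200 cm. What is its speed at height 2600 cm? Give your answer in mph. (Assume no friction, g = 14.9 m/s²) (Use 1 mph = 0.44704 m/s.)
Convert to SI: h₁−h₂ = 6.0 m
mgh₁ = mgh₂ + ½mv² ⇒ v = √(2g(h₁−h₂)) = √(2·14.9·6.0) = 13.3716 m/s = 29.91 mph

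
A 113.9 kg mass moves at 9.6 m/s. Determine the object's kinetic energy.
KE = ½mv² = ½(113.9)(9.6)² = 5249 J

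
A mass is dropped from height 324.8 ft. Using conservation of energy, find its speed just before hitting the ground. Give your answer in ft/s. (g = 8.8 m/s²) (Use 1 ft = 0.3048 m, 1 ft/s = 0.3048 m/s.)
Convert to SI: h = 98.999 m
mgh = ½mv² ⇒ v = √(2gh) = √(2·8.8·98.999) = 41.7419 m/s = 136.9 ft/s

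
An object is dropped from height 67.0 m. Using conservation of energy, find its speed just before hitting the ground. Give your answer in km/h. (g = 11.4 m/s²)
mgh = ½mv² ⇒ v = √(2gh) = √(2·11.4·67.0) = 39.0845 m/s = 140.7 km/h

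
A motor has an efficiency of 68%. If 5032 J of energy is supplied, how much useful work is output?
W_out = η·W_in = 0.68·5032 = 3421.76 J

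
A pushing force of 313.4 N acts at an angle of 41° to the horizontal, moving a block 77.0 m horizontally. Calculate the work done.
W = F·d·cosθ = (313.4)(77.0)cos(41°) = 18210 J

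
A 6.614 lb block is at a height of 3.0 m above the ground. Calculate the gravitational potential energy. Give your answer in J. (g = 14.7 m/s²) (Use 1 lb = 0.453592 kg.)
Convert to SI: m = 3.00006 kg, h = 3.0 m
PE = mgh = (3.00006)(14.7)(3.0) = 132.3 J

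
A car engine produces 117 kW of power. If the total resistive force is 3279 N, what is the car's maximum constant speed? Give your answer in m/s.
P = Fv ⇒ v = P/F = 117000 W/3279.0 N = 35.68 m/s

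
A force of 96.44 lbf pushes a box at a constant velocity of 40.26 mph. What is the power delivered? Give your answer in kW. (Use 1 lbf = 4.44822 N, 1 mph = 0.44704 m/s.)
Convert to SI: F = 428.986 N, v = 17.9978 m/s
P = Fv = (428.986)(17.9978) = 7720.82 W = 7.721 kW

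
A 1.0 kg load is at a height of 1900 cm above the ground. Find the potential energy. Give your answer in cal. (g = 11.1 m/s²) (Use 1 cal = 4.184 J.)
Convert to SI: m = 1.0 kg, h = 19.0 m
PE = mgh = (1.0)(11.1)(19.0) = 210.9 J = 50.41 cal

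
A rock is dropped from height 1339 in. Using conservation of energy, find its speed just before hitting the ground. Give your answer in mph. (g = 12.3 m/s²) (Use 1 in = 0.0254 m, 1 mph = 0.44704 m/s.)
Convert to SI: h = 34.0106 m
mgh = ½mv² ⇒ v = √(2gh) = √(2·12.3·34.0106) = 28.9251 m/s = 64.7 mph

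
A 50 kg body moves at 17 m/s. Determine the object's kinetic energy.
KE = ½mv² = ½(50)(17)² = 7225.0 J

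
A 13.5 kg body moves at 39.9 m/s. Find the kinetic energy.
KE = ½mv² = ½(13.5)(39.9)² = 10750 J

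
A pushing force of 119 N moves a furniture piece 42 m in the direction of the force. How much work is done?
W = F·d = (119)(42) = 4998 J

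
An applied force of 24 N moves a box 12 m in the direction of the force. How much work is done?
W = F·d = (24)(12) = 288.0 J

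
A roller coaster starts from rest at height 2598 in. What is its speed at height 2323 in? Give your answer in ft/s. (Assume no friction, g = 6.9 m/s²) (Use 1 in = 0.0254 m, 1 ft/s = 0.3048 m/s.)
Convert to SI: h₁−h₂ = 6.985 m
mgh₁ = mgh₂ + ½mv² ⇒ v = √(2g(h₁−h₂)) = √(2·6.9·6.985) = 9.81799 m/s = 32.21 ft/s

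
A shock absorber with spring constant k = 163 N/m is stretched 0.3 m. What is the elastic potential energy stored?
PE = ½kx² = ½(163)(0.3)² = 7.335 J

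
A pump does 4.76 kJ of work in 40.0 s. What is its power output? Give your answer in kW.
Convert to SI: W = 4760.0 J, t = 40.0 s
P = W/t = 4760.0/40.0 = 119.0 W = 0.119 kW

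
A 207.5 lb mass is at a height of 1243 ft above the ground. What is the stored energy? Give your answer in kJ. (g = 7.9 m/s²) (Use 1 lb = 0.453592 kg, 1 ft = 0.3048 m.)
Convert to SI: m = 94.1203 kg, h = 378.866 m
PE = mgh = (94.1203)(7.9)(378.866) = 281706 J = 281.7 kJ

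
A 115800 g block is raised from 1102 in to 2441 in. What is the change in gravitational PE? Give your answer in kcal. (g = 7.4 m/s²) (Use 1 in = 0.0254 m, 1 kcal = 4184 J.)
Convert to SI: m = 115.8 kg, Δh = 34.0106 m
ΔPE = mgΔh = (115.8)(7.4)(34.0106) = 29144.4 J = 6.966 kcal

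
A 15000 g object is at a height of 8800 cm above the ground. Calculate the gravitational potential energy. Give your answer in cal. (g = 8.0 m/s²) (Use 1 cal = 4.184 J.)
Convert to SI: m = 15.0 kg, h = 88.0 m
PE = mgh = (15.0)(8.0)(88.0) = 10560.0 J = 2524 cal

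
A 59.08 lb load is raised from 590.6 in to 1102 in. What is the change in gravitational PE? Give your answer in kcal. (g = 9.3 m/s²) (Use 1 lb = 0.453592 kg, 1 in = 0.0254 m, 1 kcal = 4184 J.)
Convert to SI: m = 26.7982 kg, Δh = 12.9896 m
ΔPE = mgΔh = (26.7982)(9.3)(12.9896) = 3237.3 J = 0.7737 kcal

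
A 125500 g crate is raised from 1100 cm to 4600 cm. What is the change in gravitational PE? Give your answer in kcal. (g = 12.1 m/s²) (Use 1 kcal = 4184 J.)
Convert to SI: m = 125.5 kg, Δh = 35.0 m
ΔPE = mgΔh = (125.5)(12.1)(35.0) = 53149.3 J = 12.7 kcal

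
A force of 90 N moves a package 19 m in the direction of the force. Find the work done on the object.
W = F·d = (90)(19) = 1710 J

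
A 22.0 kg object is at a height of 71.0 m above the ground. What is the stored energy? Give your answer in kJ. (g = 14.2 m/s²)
PE = mgh = (22.0)(14.2)(71.0) = 22180.4 J = 22.18 kJ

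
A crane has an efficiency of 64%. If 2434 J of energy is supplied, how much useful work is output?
W_out = η·W_in = 0.64·2434 = 1557.76 J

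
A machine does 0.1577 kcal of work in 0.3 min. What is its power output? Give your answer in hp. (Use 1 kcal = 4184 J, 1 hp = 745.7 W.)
Convert to SI: W = 659.817 J, t = 18.0 s
P = W/t = 659.817/18.0 = 36.6565 W = 0.04916 hp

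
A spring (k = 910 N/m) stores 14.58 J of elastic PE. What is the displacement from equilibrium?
x = √(2·PE/k) = √(2·14.58/910) = 0.179 m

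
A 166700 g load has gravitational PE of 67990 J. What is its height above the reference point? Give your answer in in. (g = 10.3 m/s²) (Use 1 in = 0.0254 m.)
Convert to SI: m = 166.7 kg, PE = 67990.0 J
h = PE/(mg) = 67990.0/(166.7·10.3) = 39.5979 m = 1559 in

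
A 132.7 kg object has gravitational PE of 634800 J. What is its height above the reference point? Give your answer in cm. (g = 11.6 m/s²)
h = PE/(mg) = 634800/(132.7·11.6) = 412.39 m = 41240 cm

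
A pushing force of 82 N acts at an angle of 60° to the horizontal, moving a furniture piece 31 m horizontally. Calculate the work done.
W = F·d·cosθ = (82)(31)cos(60°) = 1271 J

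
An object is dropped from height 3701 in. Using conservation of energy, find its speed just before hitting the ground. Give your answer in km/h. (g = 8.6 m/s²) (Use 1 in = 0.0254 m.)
Convert to SI: h = 94.0054 m
mgh = ½mv² ⇒ v = √(2gh) = √(2·8.6·94.0054) = 40.2106 m/s = 144.8 km/h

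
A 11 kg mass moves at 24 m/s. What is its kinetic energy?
KE = ½mv² = ½(11)(24)² = 3168.0 J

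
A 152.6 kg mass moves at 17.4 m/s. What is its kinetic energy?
KE = ½mv² = ½(152.6)(17.4)² = 23100 J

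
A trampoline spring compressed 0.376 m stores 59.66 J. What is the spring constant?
k = 2·PE/x² = 2·59.66/(0.376)² = 844.0 N/m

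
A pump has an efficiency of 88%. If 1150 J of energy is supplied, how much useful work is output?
W_out = η·W_in = 0.88·1150 = 1012.0 J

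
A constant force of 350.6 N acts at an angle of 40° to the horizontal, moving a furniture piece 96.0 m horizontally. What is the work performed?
W = F·d·cosθ = (350.6)(96.0)cos(40°) = 25780 J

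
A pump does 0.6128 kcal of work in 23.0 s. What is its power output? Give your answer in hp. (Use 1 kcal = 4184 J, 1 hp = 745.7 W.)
Convert to SI: W = 2563.96 J, t = 23.0 s
P = W/t = 2563.96/23.0 = 111.476 W = 0.1495 hp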